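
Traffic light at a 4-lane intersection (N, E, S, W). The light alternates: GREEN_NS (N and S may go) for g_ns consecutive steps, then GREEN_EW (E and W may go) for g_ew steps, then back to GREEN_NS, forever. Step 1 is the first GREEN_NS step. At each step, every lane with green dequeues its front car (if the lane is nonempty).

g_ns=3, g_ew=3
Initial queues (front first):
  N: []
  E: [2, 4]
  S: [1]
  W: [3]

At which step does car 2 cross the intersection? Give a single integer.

Step 1 [NS]: N:empty,E:wait,S:car1-GO,W:wait | queues: N=0 E=2 S=0 W=1
Step 2 [NS]: N:empty,E:wait,S:empty,W:wait | queues: N=0 E=2 S=0 W=1
Step 3 [NS]: N:empty,E:wait,S:empty,W:wait | queues: N=0 E=2 S=0 W=1
Step 4 [EW]: N:wait,E:car2-GO,S:wait,W:car3-GO | queues: N=0 E=1 S=0 W=0
Step 5 [EW]: N:wait,E:car4-GO,S:wait,W:empty | queues: N=0 E=0 S=0 W=0
Car 2 crosses at step 4

4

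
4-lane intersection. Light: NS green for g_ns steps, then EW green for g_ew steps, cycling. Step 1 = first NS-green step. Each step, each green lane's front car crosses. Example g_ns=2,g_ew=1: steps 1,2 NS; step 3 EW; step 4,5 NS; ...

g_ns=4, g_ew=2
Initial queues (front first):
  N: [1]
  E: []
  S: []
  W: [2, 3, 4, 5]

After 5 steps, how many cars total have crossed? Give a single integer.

Answer: 2

Derivation:
Step 1 [NS]: N:car1-GO,E:wait,S:empty,W:wait | queues: N=0 E=0 S=0 W=4
Step 2 [NS]: N:empty,E:wait,S:empty,W:wait | queues: N=0 E=0 S=0 W=4
Step 3 [NS]: N:empty,E:wait,S:empty,W:wait | queues: N=0 E=0 S=0 W=4
Step 4 [NS]: N:empty,E:wait,S:empty,W:wait | queues: N=0 E=0 S=0 W=4
Step 5 [EW]: N:wait,E:empty,S:wait,W:car2-GO | queues: N=0 E=0 S=0 W=3
Cars crossed by step 5: 2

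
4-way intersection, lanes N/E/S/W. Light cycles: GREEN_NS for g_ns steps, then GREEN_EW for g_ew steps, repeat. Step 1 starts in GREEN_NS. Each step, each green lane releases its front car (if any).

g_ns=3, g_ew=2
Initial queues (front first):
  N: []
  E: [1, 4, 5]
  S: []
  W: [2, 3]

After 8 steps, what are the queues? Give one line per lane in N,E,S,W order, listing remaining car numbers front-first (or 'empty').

Step 1 [NS]: N:empty,E:wait,S:empty,W:wait | queues: N=0 E=3 S=0 W=2
Step 2 [NS]: N:empty,E:wait,S:empty,W:wait | queues: N=0 E=3 S=0 W=2
Step 3 [NS]: N:empty,E:wait,S:empty,W:wait | queues: N=0 E=3 S=0 W=2
Step 4 [EW]: N:wait,E:car1-GO,S:wait,W:car2-GO | queues: N=0 E=2 S=0 W=1
Step 5 [EW]: N:wait,E:car4-GO,S:wait,W:car3-GO | queues: N=0 E=1 S=0 W=0
Step 6 [NS]: N:empty,E:wait,S:empty,W:wait | queues: N=0 E=1 S=0 W=0
Step 7 [NS]: N:empty,E:wait,S:empty,W:wait | queues: N=0 E=1 S=0 W=0
Step 8 [NS]: N:empty,E:wait,S:empty,W:wait | queues: N=0 E=1 S=0 W=0

N: empty
E: 5
S: empty
W: empty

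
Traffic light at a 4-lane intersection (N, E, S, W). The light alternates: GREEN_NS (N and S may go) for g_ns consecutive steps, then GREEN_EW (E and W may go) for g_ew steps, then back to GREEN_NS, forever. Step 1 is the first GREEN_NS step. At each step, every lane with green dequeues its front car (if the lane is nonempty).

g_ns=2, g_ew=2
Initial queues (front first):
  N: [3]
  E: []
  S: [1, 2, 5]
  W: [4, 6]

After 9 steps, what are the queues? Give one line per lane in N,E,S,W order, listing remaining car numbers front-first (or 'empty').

Step 1 [NS]: N:car3-GO,E:wait,S:car1-GO,W:wait | queues: N=0 E=0 S=2 W=2
Step 2 [NS]: N:empty,E:wait,S:car2-GO,W:wait | queues: N=0 E=0 S=1 W=2
Step 3 [EW]: N:wait,E:empty,S:wait,W:car4-GO | queues: N=0 E=0 S=1 W=1
Step 4 [EW]: N:wait,E:empty,S:wait,W:car6-GO | queues: N=0 E=0 S=1 W=0
Step 5 [NS]: N:empty,E:wait,S:car5-GO,W:wait | queues: N=0 E=0 S=0 W=0

N: empty
E: empty
S: empty
W: empty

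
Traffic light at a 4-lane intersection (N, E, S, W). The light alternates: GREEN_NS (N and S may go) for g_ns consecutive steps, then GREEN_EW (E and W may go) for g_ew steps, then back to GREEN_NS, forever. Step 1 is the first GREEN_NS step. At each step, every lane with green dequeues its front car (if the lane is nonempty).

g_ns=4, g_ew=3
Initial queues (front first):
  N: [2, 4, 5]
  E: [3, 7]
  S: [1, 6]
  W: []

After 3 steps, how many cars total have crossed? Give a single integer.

Answer: 5

Derivation:
Step 1 [NS]: N:car2-GO,E:wait,S:car1-GO,W:wait | queues: N=2 E=2 S=1 W=0
Step 2 [NS]: N:car4-GO,E:wait,S:car6-GO,W:wait | queues: N=1 E=2 S=0 W=0
Step 3 [NS]: N:car5-GO,E:wait,S:empty,W:wait | queues: N=0 E=2 S=0 W=0
Cars crossed by step 3: 5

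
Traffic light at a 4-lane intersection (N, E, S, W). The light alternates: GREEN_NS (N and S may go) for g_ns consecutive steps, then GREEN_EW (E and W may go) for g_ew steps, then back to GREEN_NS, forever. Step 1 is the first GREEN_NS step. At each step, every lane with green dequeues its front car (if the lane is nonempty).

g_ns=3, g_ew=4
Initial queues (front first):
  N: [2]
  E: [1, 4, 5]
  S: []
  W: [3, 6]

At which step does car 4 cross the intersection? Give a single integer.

Step 1 [NS]: N:car2-GO,E:wait,S:empty,W:wait | queues: N=0 E=3 S=0 W=2
Step 2 [NS]: N:empty,E:wait,S:empty,W:wait | queues: N=0 E=3 S=0 W=2
Step 3 [NS]: N:empty,E:wait,S:empty,W:wait | queues: N=0 E=3 S=0 W=2
Step 4 [EW]: N:wait,E:car1-GO,S:wait,W:car3-GO | queues: N=0 E=2 S=0 W=1
Step 5 [EW]: N:wait,E:car4-GO,S:wait,W:car6-GO | queues: N=0 E=1 S=0 W=0
Step 6 [EW]: N:wait,E:car5-GO,S:wait,W:empty | queues: N=0 E=0 S=0 W=0
Car 4 crosses at step 5

5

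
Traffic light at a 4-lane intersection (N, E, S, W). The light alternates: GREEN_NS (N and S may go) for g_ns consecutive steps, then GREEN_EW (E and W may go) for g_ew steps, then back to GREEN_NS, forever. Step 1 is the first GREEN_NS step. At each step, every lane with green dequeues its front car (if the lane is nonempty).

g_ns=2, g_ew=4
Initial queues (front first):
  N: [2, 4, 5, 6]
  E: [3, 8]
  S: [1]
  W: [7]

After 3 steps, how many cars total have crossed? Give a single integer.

Answer: 5

Derivation:
Step 1 [NS]: N:car2-GO,E:wait,S:car1-GO,W:wait | queues: N=3 E=2 S=0 W=1
Step 2 [NS]: N:car4-GO,E:wait,S:empty,W:wait | queues: N=2 E=2 S=0 W=1
Step 3 [EW]: N:wait,E:car3-GO,S:wait,W:car7-GO | queues: N=2 E=1 S=0 W=0
Cars crossed by step 3: 5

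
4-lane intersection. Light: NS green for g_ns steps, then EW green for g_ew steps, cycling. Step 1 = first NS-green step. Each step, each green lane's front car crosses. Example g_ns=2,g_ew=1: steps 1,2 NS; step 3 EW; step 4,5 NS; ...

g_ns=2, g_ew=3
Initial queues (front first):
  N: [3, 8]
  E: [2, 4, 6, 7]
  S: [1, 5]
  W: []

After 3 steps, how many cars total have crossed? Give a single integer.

Step 1 [NS]: N:car3-GO,E:wait,S:car1-GO,W:wait | queues: N=1 E=4 S=1 W=0
Step 2 [NS]: N:car8-GO,E:wait,S:car5-GO,W:wait | queues: N=0 E=4 S=0 W=0
Step 3 [EW]: N:wait,E:car2-GO,S:wait,W:empty | queues: N=0 E=3 S=0 W=0
Cars crossed by step 3: 5

Answer: 5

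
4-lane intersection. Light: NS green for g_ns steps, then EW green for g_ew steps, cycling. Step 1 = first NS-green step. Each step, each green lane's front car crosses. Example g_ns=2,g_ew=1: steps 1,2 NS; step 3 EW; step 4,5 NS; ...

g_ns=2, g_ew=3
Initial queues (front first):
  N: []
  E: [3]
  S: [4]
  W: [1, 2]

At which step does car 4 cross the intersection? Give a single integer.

Step 1 [NS]: N:empty,E:wait,S:car4-GO,W:wait | queues: N=0 E=1 S=0 W=2
Step 2 [NS]: N:empty,E:wait,S:empty,W:wait | queues: N=0 E=1 S=0 W=2
Step 3 [EW]: N:wait,E:car3-GO,S:wait,W:car1-GO | queues: N=0 E=0 S=0 W=1
Step 4 [EW]: N:wait,E:empty,S:wait,W:car2-GO | queues: N=0 E=0 S=0 W=0
Car 4 crosses at step 1

1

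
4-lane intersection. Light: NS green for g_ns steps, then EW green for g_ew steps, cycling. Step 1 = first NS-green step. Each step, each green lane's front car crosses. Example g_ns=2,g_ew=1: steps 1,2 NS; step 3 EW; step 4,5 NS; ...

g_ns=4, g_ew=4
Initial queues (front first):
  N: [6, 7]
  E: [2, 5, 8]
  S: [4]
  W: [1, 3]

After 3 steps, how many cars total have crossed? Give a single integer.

Step 1 [NS]: N:car6-GO,E:wait,S:car4-GO,W:wait | queues: N=1 E=3 S=0 W=2
Step 2 [NS]: N:car7-GO,E:wait,S:empty,W:wait | queues: N=0 E=3 S=0 W=2
Step 3 [NS]: N:empty,E:wait,S:empty,W:wait | queues: N=0 E=3 S=0 W=2
Cars crossed by step 3: 3

Answer: 3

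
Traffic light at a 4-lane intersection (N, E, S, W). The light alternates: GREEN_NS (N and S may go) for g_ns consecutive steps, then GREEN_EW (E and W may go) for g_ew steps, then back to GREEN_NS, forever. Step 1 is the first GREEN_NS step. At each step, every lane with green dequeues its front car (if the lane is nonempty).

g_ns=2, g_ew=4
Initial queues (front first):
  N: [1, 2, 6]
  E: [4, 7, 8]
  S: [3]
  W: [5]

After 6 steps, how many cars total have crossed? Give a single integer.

Step 1 [NS]: N:car1-GO,E:wait,S:car3-GO,W:wait | queues: N=2 E=3 S=0 W=1
Step 2 [NS]: N:car2-GO,E:wait,S:empty,W:wait | queues: N=1 E=3 S=0 W=1
Step 3 [EW]: N:wait,E:car4-GO,S:wait,W:car5-GO | queues: N=1 E=2 S=0 W=0
Step 4 [EW]: N:wait,E:car7-GO,S:wait,W:empty | queues: N=1 E=1 S=0 W=0
Step 5 [EW]: N:wait,E:car8-GO,S:wait,W:empty | queues: N=1 E=0 S=0 W=0
Step 6 [EW]: N:wait,E:empty,S:wait,W:empty | queues: N=1 E=0 S=0 W=0
Cars crossed by step 6: 7

Answer: 7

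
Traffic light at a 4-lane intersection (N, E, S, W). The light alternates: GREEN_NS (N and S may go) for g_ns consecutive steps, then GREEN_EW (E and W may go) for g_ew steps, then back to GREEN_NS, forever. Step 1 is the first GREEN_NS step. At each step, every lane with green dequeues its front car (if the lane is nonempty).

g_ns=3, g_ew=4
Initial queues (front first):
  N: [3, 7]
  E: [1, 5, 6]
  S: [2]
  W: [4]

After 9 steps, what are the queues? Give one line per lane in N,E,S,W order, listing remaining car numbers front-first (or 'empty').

Step 1 [NS]: N:car3-GO,E:wait,S:car2-GO,W:wait | queues: N=1 E=3 S=0 W=1
Step 2 [NS]: N:car7-GO,E:wait,S:empty,W:wait | queues: N=0 E=3 S=0 W=1
Step 3 [NS]: N:empty,E:wait,S:empty,W:wait | queues: N=0 E=3 S=0 W=1
Step 4 [EW]: N:wait,E:car1-GO,S:wait,W:car4-GO | queues: N=0 E=2 S=0 W=0
Step 5 [EW]: N:wait,E:car5-GO,S:wait,W:empty | queues: N=0 E=1 S=0 W=0
Step 6 [EW]: N:wait,E:car6-GO,S:wait,W:empty | queues: N=0 E=0 S=0 W=0

N: empty
E: empty
S: empty
W: empty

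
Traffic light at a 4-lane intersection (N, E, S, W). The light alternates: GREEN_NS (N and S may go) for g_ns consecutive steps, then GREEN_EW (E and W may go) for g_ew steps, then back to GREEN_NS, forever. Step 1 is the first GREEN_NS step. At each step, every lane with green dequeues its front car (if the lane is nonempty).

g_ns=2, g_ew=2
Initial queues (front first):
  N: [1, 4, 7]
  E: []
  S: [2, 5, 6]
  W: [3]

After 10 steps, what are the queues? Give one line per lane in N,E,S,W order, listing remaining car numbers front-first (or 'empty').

Step 1 [NS]: N:car1-GO,E:wait,S:car2-GO,W:wait | queues: N=2 E=0 S=2 W=1
Step 2 [NS]: N:car4-GO,E:wait,S:car5-GO,W:wait | queues: N=1 E=0 S=1 W=1
Step 3 [EW]: N:wait,E:empty,S:wait,W:car3-GO | queues: N=1 E=0 S=1 W=0
Step 4 [EW]: N:wait,E:empty,S:wait,W:empty | queues: N=1 E=0 S=1 W=0
Step 5 [NS]: N:car7-GO,E:wait,S:car6-GO,W:wait | queues: N=0 E=0 S=0 W=0

N: empty
E: empty
S: empty
W: empty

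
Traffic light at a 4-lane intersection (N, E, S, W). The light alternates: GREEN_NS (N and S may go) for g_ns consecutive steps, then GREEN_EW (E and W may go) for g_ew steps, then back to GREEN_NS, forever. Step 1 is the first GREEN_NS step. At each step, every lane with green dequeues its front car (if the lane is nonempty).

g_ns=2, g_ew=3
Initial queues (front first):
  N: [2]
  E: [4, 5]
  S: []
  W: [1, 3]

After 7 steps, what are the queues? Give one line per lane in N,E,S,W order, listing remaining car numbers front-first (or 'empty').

Step 1 [NS]: N:car2-GO,E:wait,S:empty,W:wait | queues: N=0 E=2 S=0 W=2
Step 2 [NS]: N:empty,E:wait,S:empty,W:wait | queues: N=0 E=2 S=0 W=2
Step 3 [EW]: N:wait,E:car4-GO,S:wait,W:car1-GO | queues: N=0 E=1 S=0 W=1
Step 4 [EW]: N:wait,E:car5-GO,S:wait,W:car3-GO | queues: N=0 E=0 S=0 W=0

N: empty
E: empty
S: empty
W: empty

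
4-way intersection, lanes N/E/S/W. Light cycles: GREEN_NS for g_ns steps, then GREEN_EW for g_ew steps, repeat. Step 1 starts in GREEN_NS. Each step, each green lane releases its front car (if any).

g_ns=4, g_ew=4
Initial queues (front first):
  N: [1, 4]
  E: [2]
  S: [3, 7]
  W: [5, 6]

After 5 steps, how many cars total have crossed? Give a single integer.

Step 1 [NS]: N:car1-GO,E:wait,S:car3-GO,W:wait | queues: N=1 E=1 S=1 W=2
Step 2 [NS]: N:car4-GO,E:wait,S:car7-GO,W:wait | queues: N=0 E=1 S=0 W=2
Step 3 [NS]: N:empty,E:wait,S:empty,W:wait | queues: N=0 E=1 S=0 W=2
Step 4 [NS]: N:empty,E:wait,S:empty,W:wait | queues: N=0 E=1 S=0 W=2
Step 5 [EW]: N:wait,E:car2-GO,S:wait,W:car5-GO | queues: N=0 E=0 S=0 W=1
Cars crossed by step 5: 6

Answer: 6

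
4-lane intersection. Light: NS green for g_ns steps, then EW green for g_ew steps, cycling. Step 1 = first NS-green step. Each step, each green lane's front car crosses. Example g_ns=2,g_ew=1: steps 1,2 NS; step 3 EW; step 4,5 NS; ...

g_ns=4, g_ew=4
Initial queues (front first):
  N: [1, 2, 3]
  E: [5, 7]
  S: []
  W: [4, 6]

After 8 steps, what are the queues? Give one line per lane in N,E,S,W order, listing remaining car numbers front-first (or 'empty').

Step 1 [NS]: N:car1-GO,E:wait,S:empty,W:wait | queues: N=2 E=2 S=0 W=2
Step 2 [NS]: N:car2-GO,E:wait,S:empty,W:wait | queues: N=1 E=2 S=0 W=2
Step 3 [NS]: N:car3-GO,E:wait,S:empty,W:wait | queues: N=0 E=2 S=0 W=2
Step 4 [NS]: N:empty,E:wait,S:empty,W:wait | queues: N=0 E=2 S=0 W=2
Step 5 [EW]: N:wait,E:car5-GO,S:wait,W:car4-GO | queues: N=0 E=1 S=0 W=1
Step 6 [EW]: N:wait,E:car7-GO,S:wait,W:car6-GO | queues: N=0 E=0 S=0 W=0

N: empty
E: empty
S: empty
W: empty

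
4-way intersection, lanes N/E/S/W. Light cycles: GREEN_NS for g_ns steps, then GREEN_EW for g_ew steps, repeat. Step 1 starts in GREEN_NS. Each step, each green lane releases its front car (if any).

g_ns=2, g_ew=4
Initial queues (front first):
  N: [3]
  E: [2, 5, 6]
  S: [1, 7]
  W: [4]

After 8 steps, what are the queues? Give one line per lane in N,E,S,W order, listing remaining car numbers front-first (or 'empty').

Step 1 [NS]: N:car3-GO,E:wait,S:car1-GO,W:wait | queues: N=0 E=3 S=1 W=1
Step 2 [NS]: N:empty,E:wait,S:car7-GO,W:wait | queues: N=0 E=3 S=0 W=1
Step 3 [EW]: N:wait,E:car2-GO,S:wait,W:car4-GO | queues: N=0 E=2 S=0 W=0
Step 4 [EW]: N:wait,E:car5-GO,S:wait,W:empty | queues: N=0 E=1 S=0 W=0
Step 5 [EW]: N:wait,E:car6-GO,S:wait,W:empty | queues: N=0 E=0 S=0 W=0

N: empty
E: empty
S: empty
W: empty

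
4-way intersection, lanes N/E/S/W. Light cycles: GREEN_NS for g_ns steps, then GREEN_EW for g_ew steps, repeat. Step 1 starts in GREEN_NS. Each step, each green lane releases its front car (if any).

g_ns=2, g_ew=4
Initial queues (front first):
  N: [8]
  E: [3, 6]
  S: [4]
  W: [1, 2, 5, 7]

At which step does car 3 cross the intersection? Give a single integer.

Step 1 [NS]: N:car8-GO,E:wait,S:car4-GO,W:wait | queues: N=0 E=2 S=0 W=4
Step 2 [NS]: N:empty,E:wait,S:empty,W:wait | queues: N=0 E=2 S=0 W=4
Step 3 [EW]: N:wait,E:car3-GO,S:wait,W:car1-GO | queues: N=0 E=1 S=0 W=3
Step 4 [EW]: N:wait,E:car6-GO,S:wait,W:car2-GO | queues: N=0 E=0 S=0 W=2
Step 5 [EW]: N:wait,E:empty,S:wait,W:car5-GO | queues: N=0 E=0 S=0 W=1
Step 6 [EW]: N:wait,E:empty,S:wait,W:car7-GO | queues: N=0 E=0 S=0 W=0
Car 3 crosses at step 3

3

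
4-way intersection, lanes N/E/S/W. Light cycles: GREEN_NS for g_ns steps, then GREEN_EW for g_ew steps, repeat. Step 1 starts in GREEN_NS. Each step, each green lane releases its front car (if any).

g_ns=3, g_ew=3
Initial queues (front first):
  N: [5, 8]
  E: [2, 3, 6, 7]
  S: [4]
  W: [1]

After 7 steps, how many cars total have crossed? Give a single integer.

Answer: 7

Derivation:
Step 1 [NS]: N:car5-GO,E:wait,S:car4-GO,W:wait | queues: N=1 E=4 S=0 W=1
Step 2 [NS]: N:car8-GO,E:wait,S:empty,W:wait | queues: N=0 E=4 S=0 W=1
Step 3 [NS]: N:empty,E:wait,S:empty,W:wait | queues: N=0 E=4 S=0 W=1
Step 4 [EW]: N:wait,E:car2-GO,S:wait,W:car1-GO | queues: N=0 E=3 S=0 W=0
Step 5 [EW]: N:wait,E:car3-GO,S:wait,W:empty | queues: N=0 E=2 S=0 W=0
Step 6 [EW]: N:wait,E:car6-GO,S:wait,W:empty | queues: N=0 E=1 S=0 W=0
Step 7 [NS]: N:empty,E:wait,S:empty,W:wait | queues: N=0 E=1 S=0 W=0
Cars crossed by step 7: 7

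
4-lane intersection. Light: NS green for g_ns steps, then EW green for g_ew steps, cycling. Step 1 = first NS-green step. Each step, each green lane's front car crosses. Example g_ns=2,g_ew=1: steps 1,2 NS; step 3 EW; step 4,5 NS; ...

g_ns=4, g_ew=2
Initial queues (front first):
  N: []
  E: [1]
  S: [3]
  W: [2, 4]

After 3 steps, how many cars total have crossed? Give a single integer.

Answer: 1

Derivation:
Step 1 [NS]: N:empty,E:wait,S:car3-GO,W:wait | queues: N=0 E=1 S=0 W=2
Step 2 [NS]: N:empty,E:wait,S:empty,W:wait | queues: N=0 E=1 S=0 W=2
Step 3 [NS]: N:empty,E:wait,S:empty,W:wait | queues: N=0 E=1 S=0 W=2
Cars crossed by step 3: 1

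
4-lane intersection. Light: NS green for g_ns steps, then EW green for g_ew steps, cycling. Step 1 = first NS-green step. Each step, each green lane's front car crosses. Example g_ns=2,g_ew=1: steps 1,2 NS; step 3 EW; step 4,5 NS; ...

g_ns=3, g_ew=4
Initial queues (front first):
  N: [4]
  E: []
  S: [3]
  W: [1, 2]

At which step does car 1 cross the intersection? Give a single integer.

Step 1 [NS]: N:car4-GO,E:wait,S:car3-GO,W:wait | queues: N=0 E=0 S=0 W=2
Step 2 [NS]: N:empty,E:wait,S:empty,W:wait | queues: N=0 E=0 S=0 W=2
Step 3 [NS]: N:empty,E:wait,S:empty,W:wait | queues: N=0 E=0 S=0 W=2
Step 4 [EW]: N:wait,E:empty,S:wait,W:car1-GO | queues: N=0 E=0 S=0 W=1
Step 5 [EW]: N:wait,E:empty,S:wait,W:car2-GO | queues: N=0 E=0 S=0 W=0
Car 1 crosses at step 4

4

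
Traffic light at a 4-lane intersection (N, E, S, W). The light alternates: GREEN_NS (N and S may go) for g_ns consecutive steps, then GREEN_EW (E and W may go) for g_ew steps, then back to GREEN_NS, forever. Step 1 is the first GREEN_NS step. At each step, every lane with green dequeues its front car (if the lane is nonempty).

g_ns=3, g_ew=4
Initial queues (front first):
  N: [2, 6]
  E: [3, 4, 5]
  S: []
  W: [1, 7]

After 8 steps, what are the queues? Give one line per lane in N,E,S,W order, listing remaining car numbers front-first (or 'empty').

Step 1 [NS]: N:car2-GO,E:wait,S:empty,W:wait | queues: N=1 E=3 S=0 W=2
Step 2 [NS]: N:car6-GO,E:wait,S:empty,W:wait | queues: N=0 E=3 S=0 W=2
Step 3 [NS]: N:empty,E:wait,S:empty,W:wait | queues: N=0 E=3 S=0 W=2
Step 4 [EW]: N:wait,E:car3-GO,S:wait,W:car1-GO | queues: N=0 E=2 S=0 W=1
Step 5 [EW]: N:wait,E:car4-GO,S:wait,W:car7-GO | queues: N=0 E=1 S=0 W=0
Step 6 [EW]: N:wait,E:car5-GO,S:wait,W:empty | queues: N=0 E=0 S=0 W=0

N: empty
E: empty
S: empty
W: empty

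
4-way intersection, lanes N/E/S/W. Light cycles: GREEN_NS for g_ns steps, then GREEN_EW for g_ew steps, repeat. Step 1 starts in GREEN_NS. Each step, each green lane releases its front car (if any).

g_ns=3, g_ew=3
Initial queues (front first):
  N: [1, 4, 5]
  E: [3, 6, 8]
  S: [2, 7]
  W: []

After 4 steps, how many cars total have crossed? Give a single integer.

Answer: 6

Derivation:
Step 1 [NS]: N:car1-GO,E:wait,S:car2-GO,W:wait | queues: N=2 E=3 S=1 W=0
Step 2 [NS]: N:car4-GO,E:wait,S:car7-GO,W:wait | queues: N=1 E=3 S=0 W=0
Step 3 [NS]: N:car5-GO,E:wait,S:empty,W:wait | queues: N=0 E=3 S=0 W=0
Step 4 [EW]: N:wait,E:car3-GO,S:wait,W:empty | queues: N=0 E=2 S=0 W=0
Cars crossed by step 4: 6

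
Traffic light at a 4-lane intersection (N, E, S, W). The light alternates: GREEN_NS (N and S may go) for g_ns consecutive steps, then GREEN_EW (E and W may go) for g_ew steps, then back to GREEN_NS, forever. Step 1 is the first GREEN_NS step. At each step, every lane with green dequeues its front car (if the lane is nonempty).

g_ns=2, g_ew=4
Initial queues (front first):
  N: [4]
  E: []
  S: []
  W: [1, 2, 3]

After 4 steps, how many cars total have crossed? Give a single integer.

Answer: 3

Derivation:
Step 1 [NS]: N:car4-GO,E:wait,S:empty,W:wait | queues: N=0 E=0 S=0 W=3
Step 2 [NS]: N:empty,E:wait,S:empty,W:wait | queues: N=0 E=0 S=0 W=3
Step 3 [EW]: N:wait,E:empty,S:wait,W:car1-GO | queues: N=0 E=0 S=0 W=2
Step 4 [EW]: N:wait,E:empty,S:wait,W:car2-GO | queues: N=0 E=0 S=0 W=1
Cars crossed by step 4: 3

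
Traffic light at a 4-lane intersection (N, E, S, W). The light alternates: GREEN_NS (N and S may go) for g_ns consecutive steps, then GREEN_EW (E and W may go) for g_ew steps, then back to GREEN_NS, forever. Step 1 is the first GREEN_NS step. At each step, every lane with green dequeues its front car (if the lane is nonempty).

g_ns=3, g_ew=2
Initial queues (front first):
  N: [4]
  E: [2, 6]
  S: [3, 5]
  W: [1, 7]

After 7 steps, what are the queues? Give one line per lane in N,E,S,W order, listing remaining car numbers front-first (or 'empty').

Step 1 [NS]: N:car4-GO,E:wait,S:car3-GO,W:wait | queues: N=0 E=2 S=1 W=2
Step 2 [NS]: N:empty,E:wait,S:car5-GO,W:wait | queues: N=0 E=2 S=0 W=2
Step 3 [NS]: N:empty,E:wait,S:empty,W:wait | queues: N=0 E=2 S=0 W=2
Step 4 [EW]: N:wait,E:car2-GO,S:wait,W:car1-GO | queues: N=0 E=1 S=0 W=1
Step 5 [EW]: N:wait,E:car6-GO,S:wait,W:car7-GO | queues: N=0 E=0 S=0 W=0

N: empty
E: empty
S: empty
W: empty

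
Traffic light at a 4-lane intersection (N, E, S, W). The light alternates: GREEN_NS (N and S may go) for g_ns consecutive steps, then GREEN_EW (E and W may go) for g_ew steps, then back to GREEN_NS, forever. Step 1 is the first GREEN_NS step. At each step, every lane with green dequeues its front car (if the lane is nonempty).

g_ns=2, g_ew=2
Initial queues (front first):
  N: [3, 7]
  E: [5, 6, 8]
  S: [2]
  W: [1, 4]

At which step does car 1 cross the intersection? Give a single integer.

Step 1 [NS]: N:car3-GO,E:wait,S:car2-GO,W:wait | queues: N=1 E=3 S=0 W=2
Step 2 [NS]: N:car7-GO,E:wait,S:empty,W:wait | queues: N=0 E=3 S=0 W=2
Step 3 [EW]: N:wait,E:car5-GO,S:wait,W:car1-GO | queues: N=0 E=2 S=0 W=1
Step 4 [EW]: N:wait,E:car6-GO,S:wait,W:car4-GO | queues: N=0 E=1 S=0 W=0
Step 5 [NS]: N:empty,E:wait,S:empty,W:wait | queues: N=0 E=1 S=0 W=0
Step 6 [NS]: N:empty,E:wait,S:empty,W:wait | queues: N=0 E=1 S=0 W=0
Step 7 [EW]: N:wait,E:car8-GO,S:wait,W:empty | queues: N=0 E=0 S=0 W=0
Car 1 crosses at step 3

3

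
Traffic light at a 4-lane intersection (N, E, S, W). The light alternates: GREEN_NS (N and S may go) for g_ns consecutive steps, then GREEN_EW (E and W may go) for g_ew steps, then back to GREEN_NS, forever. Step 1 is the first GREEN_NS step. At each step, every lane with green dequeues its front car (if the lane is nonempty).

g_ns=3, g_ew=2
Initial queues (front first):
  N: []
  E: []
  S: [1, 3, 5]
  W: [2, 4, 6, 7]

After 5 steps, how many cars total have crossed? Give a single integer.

Answer: 5

Derivation:
Step 1 [NS]: N:empty,E:wait,S:car1-GO,W:wait | queues: N=0 E=0 S=2 W=4
Step 2 [NS]: N:empty,E:wait,S:car3-GO,W:wait | queues: N=0 E=0 S=1 W=4
Step 3 [NS]: N:empty,E:wait,S:car5-GO,W:wait | queues: N=0 E=0 S=0 W=4
Step 4 [EW]: N:wait,E:empty,S:wait,W:car2-GO | queues: N=0 E=0 S=0 W=3
Step 5 [EW]: N:wait,E:empty,S:wait,W:car4-GO | queues: N=0 E=0 S=0 W=2
Cars crossed by step 5: 5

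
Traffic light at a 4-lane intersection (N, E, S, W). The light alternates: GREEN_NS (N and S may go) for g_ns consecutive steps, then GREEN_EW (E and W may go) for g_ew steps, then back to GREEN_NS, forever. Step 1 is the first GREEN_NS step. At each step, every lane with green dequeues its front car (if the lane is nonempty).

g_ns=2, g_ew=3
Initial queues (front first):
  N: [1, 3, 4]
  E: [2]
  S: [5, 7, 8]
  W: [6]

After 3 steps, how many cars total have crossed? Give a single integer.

Step 1 [NS]: N:car1-GO,E:wait,S:car5-GO,W:wait | queues: N=2 E=1 S=2 W=1
Step 2 [NS]: N:car3-GO,E:wait,S:car7-GO,W:wait | queues: N=1 E=1 S=1 W=1
Step 3 [EW]: N:wait,E:car2-GO,S:wait,W:car6-GO | queues: N=1 E=0 S=1 W=0
Cars crossed by step 3: 6

Answer: 6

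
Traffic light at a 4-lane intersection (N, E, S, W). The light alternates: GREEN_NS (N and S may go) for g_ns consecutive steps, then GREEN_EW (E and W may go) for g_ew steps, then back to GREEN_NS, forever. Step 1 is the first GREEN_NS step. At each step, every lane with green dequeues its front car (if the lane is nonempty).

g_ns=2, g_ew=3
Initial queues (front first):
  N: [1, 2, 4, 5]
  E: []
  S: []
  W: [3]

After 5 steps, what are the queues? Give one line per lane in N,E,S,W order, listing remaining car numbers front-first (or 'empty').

Step 1 [NS]: N:car1-GO,E:wait,S:empty,W:wait | queues: N=3 E=0 S=0 W=1
Step 2 [NS]: N:car2-GO,E:wait,S:empty,W:wait | queues: N=2 E=0 S=0 W=1
Step 3 [EW]: N:wait,E:empty,S:wait,W:car3-GO | queues: N=2 E=0 S=0 W=0
Step 4 [EW]: N:wait,E:empty,S:wait,W:empty | queues: N=2 E=0 S=0 W=0
Step 5 [EW]: N:wait,E:empty,S:wait,W:empty | queues: N=2 E=0 S=0 W=0

N: 4 5
E: empty
S: empty
W: empty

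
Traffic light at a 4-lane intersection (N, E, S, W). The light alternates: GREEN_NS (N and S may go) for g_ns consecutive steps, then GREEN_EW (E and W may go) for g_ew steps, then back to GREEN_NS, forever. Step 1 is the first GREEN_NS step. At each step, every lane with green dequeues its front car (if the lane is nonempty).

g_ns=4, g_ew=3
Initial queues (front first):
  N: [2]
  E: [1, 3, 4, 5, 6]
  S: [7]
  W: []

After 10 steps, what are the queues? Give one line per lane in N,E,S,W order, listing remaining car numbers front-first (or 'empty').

Step 1 [NS]: N:car2-GO,E:wait,S:car7-GO,W:wait | queues: N=0 E=5 S=0 W=0
Step 2 [NS]: N:empty,E:wait,S:empty,W:wait | queues: N=0 E=5 S=0 W=0
Step 3 [NS]: N:empty,E:wait,S:empty,W:wait | queues: N=0 E=5 S=0 W=0
Step 4 [NS]: N:empty,E:wait,S:empty,W:wait | queues: N=0 E=5 S=0 W=0
Step 5 [EW]: N:wait,E:car1-GO,S:wait,W:empty | queues: N=0 E=4 S=0 W=0
Step 6 [EW]: N:wait,E:car3-GO,S:wait,W:empty | queues: N=0 E=3 S=0 W=0
Step 7 [EW]: N:wait,E:car4-GO,S:wait,W:empty | queues: N=0 E=2 S=0 W=0
Step 8 [NS]: N:empty,E:wait,S:empty,W:wait | queues: N=0 E=2 S=0 W=0
Step 9 [NS]: N:empty,E:wait,S:empty,W:wait | queues: N=0 E=2 S=0 W=0
Step 10 [NS]: N:empty,E:wait,S:empty,W:wait | queues: N=0 E=2 S=0 W=0

N: empty
E: 5 6
S: empty
W: empty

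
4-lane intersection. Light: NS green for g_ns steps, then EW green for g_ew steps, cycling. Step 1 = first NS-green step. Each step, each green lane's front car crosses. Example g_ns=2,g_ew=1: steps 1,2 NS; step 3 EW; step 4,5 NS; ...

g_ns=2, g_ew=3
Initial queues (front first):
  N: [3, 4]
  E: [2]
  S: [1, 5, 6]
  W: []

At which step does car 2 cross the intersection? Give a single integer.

Step 1 [NS]: N:car3-GO,E:wait,S:car1-GO,W:wait | queues: N=1 E=1 S=2 W=0
Step 2 [NS]: N:car4-GO,E:wait,S:car5-GO,W:wait | queues: N=0 E=1 S=1 W=0
Step 3 [EW]: N:wait,E:car2-GO,S:wait,W:empty | queues: N=0 E=0 S=1 W=0
Step 4 [EW]: N:wait,E:empty,S:wait,W:empty | queues: N=0 E=0 S=1 W=0
Step 5 [EW]: N:wait,E:empty,S:wait,W:empty | queues: N=0 E=0 S=1 W=0
Step 6 [NS]: N:empty,E:wait,S:car6-GO,W:wait | queues: N=0 E=0 S=0 W=0
Car 2 crosses at step 3

3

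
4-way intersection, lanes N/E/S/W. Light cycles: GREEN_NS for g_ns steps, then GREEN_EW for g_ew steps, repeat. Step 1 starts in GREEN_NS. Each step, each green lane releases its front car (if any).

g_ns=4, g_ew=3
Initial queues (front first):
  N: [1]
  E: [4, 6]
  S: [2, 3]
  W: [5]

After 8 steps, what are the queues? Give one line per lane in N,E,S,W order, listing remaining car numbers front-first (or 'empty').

Step 1 [NS]: N:car1-GO,E:wait,S:car2-GO,W:wait | queues: N=0 E=2 S=1 W=1
Step 2 [NS]: N:empty,E:wait,S:car3-GO,W:wait | queues: N=0 E=2 S=0 W=1
Step 3 [NS]: N:empty,E:wait,S:empty,W:wait | queues: N=0 E=2 S=0 W=1
Step 4 [NS]: N:empty,E:wait,S:empty,W:wait | queues: N=0 E=2 S=0 W=1
Step 5 [EW]: N:wait,E:car4-GO,S:wait,W:car5-GO | queues: N=0 E=1 S=0 W=0
Step 6 [EW]: N:wait,E:car6-GO,S:wait,W:empty | queues: N=0 E=0 S=0 W=0

N: empty
E: empty
S: empty
W: empty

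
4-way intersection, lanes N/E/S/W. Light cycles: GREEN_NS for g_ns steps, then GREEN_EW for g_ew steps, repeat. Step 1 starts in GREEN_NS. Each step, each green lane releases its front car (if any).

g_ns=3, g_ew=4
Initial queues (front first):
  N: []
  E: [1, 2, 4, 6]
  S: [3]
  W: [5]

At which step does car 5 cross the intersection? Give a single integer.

Step 1 [NS]: N:empty,E:wait,S:car3-GO,W:wait | queues: N=0 E=4 S=0 W=1
Step 2 [NS]: N:empty,E:wait,S:empty,W:wait | queues: N=0 E=4 S=0 W=1
Step 3 [NS]: N:empty,E:wait,S:empty,W:wait | queues: N=0 E=4 S=0 W=1
Step 4 [EW]: N:wait,E:car1-GO,S:wait,W:car5-GO | queues: N=0 E=3 S=0 W=0
Step 5 [EW]: N:wait,E:car2-GO,S:wait,W:empty | queues: N=0 E=2 S=0 W=0
Step 6 [EW]: N:wait,E:car4-GO,S:wait,W:empty | queues: N=0 E=1 S=0 W=0
Step 7 [EW]: N:wait,E:car6-GO,S:wait,W:empty | queues: N=0 E=0 S=0 W=0
Car 5 crosses at step 4

4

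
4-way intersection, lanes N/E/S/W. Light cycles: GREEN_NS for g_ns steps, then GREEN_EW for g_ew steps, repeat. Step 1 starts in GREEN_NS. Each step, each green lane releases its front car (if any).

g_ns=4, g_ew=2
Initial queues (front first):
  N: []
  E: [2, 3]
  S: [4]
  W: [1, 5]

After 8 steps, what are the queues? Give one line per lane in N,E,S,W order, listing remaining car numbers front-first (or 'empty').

Step 1 [NS]: N:empty,E:wait,S:car4-GO,W:wait | queues: N=0 E=2 S=0 W=2
Step 2 [NS]: N:empty,E:wait,S:empty,W:wait | queues: N=0 E=2 S=0 W=2
Step 3 [NS]: N:empty,E:wait,S:empty,W:wait | queues: N=0 E=2 S=0 W=2
Step 4 [NS]: N:empty,E:wait,S:empty,W:wait | queues: N=0 E=2 S=0 W=2
Step 5 [EW]: N:wait,E:car2-GO,S:wait,W:car1-GO | queues: N=0 E=1 S=0 W=1
Step 6 [EW]: N:wait,E:car3-GO,S:wait,W:car5-GO | queues: N=0 E=0 S=0 W=0

N: empty
E: empty
S: empty
W: empty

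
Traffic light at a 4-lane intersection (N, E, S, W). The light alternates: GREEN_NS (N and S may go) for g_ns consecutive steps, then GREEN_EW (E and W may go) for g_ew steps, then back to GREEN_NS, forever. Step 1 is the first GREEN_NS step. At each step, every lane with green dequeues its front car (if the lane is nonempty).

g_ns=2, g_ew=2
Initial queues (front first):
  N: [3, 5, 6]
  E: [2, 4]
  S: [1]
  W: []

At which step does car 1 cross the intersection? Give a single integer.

Step 1 [NS]: N:car3-GO,E:wait,S:car1-GO,W:wait | queues: N=2 E=2 S=0 W=0
Step 2 [NS]: N:car5-GO,E:wait,S:empty,W:wait | queues: N=1 E=2 S=0 W=0
Step 3 [EW]: N:wait,E:car2-GO,S:wait,W:empty | queues: N=1 E=1 S=0 W=0
Step 4 [EW]: N:wait,E:car4-GO,S:wait,W:empty | queues: N=1 E=0 S=0 W=0
Step 5 [NS]: N:car6-GO,E:wait,S:empty,W:wait | queues: N=0 E=0 S=0 W=0
Car 1 crosses at step 1

1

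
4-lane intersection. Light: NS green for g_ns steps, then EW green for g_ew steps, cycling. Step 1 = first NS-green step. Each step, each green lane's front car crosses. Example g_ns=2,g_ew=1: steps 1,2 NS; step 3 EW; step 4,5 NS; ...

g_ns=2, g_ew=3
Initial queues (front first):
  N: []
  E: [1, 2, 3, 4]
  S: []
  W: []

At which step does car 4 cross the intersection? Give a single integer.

Step 1 [NS]: N:empty,E:wait,S:empty,W:wait | queues: N=0 E=4 S=0 W=0
Step 2 [NS]: N:empty,E:wait,S:empty,W:wait | queues: N=0 E=4 S=0 W=0
Step 3 [EW]: N:wait,E:car1-GO,S:wait,W:empty | queues: N=0 E=3 S=0 W=0
Step 4 [EW]: N:wait,E:car2-GO,S:wait,W:empty | queues: N=0 E=2 S=0 W=0
Step 5 [EW]: N:wait,E:car3-GO,S:wait,W:empty | queues: N=0 E=1 S=0 W=0
Step 6 [NS]: N:empty,E:wait,S:empty,W:wait | queues: N=0 E=1 S=0 W=0
Step 7 [NS]: N:empty,E:wait,S:empty,W:wait | queues: N=0 E=1 S=0 W=0
Step 8 [EW]: N:wait,E:car4-GO,S:wait,W:empty | queues: N=0 E=0 S=0 W=0
Car 4 crosses at step 8

8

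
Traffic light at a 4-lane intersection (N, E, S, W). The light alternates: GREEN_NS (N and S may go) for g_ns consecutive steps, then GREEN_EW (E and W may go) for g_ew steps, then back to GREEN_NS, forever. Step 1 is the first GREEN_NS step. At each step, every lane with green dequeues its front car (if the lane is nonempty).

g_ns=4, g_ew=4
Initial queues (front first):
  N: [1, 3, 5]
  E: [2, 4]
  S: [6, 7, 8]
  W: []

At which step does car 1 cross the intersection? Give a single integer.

Step 1 [NS]: N:car1-GO,E:wait,S:car6-GO,W:wait | queues: N=2 E=2 S=2 W=0
Step 2 [NS]: N:car3-GO,E:wait,S:car7-GO,W:wait | queues: N=1 E=2 S=1 W=0
Step 3 [NS]: N:car5-GO,E:wait,S:car8-GO,W:wait | queues: N=0 E=2 S=0 W=0
Step 4 [NS]: N:empty,E:wait,S:empty,W:wait | queues: N=0 E=2 S=0 W=0
Step 5 [EW]: N:wait,E:car2-GO,S:wait,W:empty | queues: N=0 E=1 S=0 W=0
Step 6 [EW]: N:wait,E:car4-GO,S:wait,W:empty | queues: N=0 E=0 S=0 W=0
Car 1 crosses at step 1

1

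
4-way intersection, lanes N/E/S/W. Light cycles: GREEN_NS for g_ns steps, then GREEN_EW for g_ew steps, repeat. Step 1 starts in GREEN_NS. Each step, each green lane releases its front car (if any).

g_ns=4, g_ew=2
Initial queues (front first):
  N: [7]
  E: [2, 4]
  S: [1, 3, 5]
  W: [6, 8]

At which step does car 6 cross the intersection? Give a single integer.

Step 1 [NS]: N:car7-GO,E:wait,S:car1-GO,W:wait | queues: N=0 E=2 S=2 W=2
Step 2 [NS]: N:empty,E:wait,S:car3-GO,W:wait | queues: N=0 E=2 S=1 W=2
Step 3 [NS]: N:empty,E:wait,S:car5-GO,W:wait | queues: N=0 E=2 S=0 W=2
Step 4 [NS]: N:empty,E:wait,S:empty,W:wait | queues: N=0 E=2 S=0 W=2
Step 5 [EW]: N:wait,E:car2-GO,S:wait,W:car6-GO | queues: N=0 E=1 S=0 W=1
Step 6 [EW]: N:wait,E:car4-GO,S:wait,W:car8-GO | queues: N=0 E=0 S=0 W=0
Car 6 crosses at step 5

5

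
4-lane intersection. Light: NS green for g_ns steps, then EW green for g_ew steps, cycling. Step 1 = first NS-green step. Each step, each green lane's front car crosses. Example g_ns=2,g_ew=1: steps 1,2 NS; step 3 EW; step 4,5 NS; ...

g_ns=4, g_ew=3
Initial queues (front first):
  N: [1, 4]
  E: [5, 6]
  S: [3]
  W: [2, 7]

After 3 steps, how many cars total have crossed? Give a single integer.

Answer: 3

Derivation:
Step 1 [NS]: N:car1-GO,E:wait,S:car3-GO,W:wait | queues: N=1 E=2 S=0 W=2
Step 2 [NS]: N:car4-GO,E:wait,S:empty,W:wait | queues: N=0 E=2 S=0 W=2
Step 3 [NS]: N:empty,E:wait,S:empty,W:wait | queues: N=0 E=2 S=0 W=2
Cars crossed by step 3: 3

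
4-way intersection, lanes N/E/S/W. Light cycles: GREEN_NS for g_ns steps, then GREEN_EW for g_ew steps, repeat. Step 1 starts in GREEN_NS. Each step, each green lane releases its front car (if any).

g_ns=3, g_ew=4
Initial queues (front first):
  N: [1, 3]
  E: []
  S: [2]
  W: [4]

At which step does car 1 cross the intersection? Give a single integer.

Step 1 [NS]: N:car1-GO,E:wait,S:car2-GO,W:wait | queues: N=1 E=0 S=0 W=1
Step 2 [NS]: N:car3-GO,E:wait,S:empty,W:wait | queues: N=0 E=0 S=0 W=1
Step 3 [NS]: N:empty,E:wait,S:empty,W:wait | queues: N=0 E=0 S=0 W=1
Step 4 [EW]: N:wait,E:empty,S:wait,W:car4-GO | queues: N=0 E=0 S=0 W=0
Car 1 crosses at step 1

1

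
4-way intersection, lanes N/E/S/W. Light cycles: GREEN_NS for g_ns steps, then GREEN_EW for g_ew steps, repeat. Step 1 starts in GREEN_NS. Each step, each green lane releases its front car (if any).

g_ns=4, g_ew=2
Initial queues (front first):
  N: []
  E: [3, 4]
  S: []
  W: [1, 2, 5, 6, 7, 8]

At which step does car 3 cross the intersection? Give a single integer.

Step 1 [NS]: N:empty,E:wait,S:empty,W:wait | queues: N=0 E=2 S=0 W=6
Step 2 [NS]: N:empty,E:wait,S:empty,W:wait | queues: N=0 E=2 S=0 W=6
Step 3 [NS]: N:empty,E:wait,S:empty,W:wait | queues: N=0 E=2 S=0 W=6
Step 4 [NS]: N:empty,E:wait,S:empty,W:wait | queues: N=0 E=2 S=0 W=6
Step 5 [EW]: N:wait,E:car3-GO,S:wait,W:car1-GO | queues: N=0 E=1 S=0 W=5
Step 6 [EW]: N:wait,E:car4-GO,S:wait,W:car2-GO | queues: N=0 E=0 S=0 W=4
Step 7 [NS]: N:empty,E:wait,S:empty,W:wait | queues: N=0 E=0 S=0 W=4
Step 8 [NS]: N:empty,E:wait,S:empty,W:wait | queues: N=0 E=0 S=0 W=4
Step 9 [NS]: N:empty,E:wait,S:empty,W:wait | queues: N=0 E=0 S=0 W=4
Step 10 [NS]: N:empty,E:wait,S:empty,W:wait | queues: N=0 E=0 S=0 W=4
Step 11 [EW]: N:wait,E:empty,S:wait,W:car5-GO | queues: N=0 E=0 S=0 W=3
Step 12 [EW]: N:wait,E:empty,S:wait,W:car6-GO | queues: N=0 E=0 S=0 W=2
Step 13 [NS]: N:empty,E:wait,S:empty,W:wait | queues: N=0 E=0 S=0 W=2
Step 14 [NS]: N:empty,E:wait,S:empty,W:wait | queues: N=0 E=0 S=0 W=2
Step 15 [NS]: N:empty,E:wait,S:empty,W:wait | queues: N=0 E=0 S=0 W=2
Step 16 [NS]: N:empty,E:wait,S:empty,W:wait | queues: N=0 E=0 S=0 W=2
Step 17 [EW]: N:wait,E:empty,S:wait,W:car7-GO | queues: N=0 E=0 S=0 W=1
Step 18 [EW]: N:wait,E:empty,S:wait,W:car8-GO | queues: N=0 E=0 S=0 W=0
Car 3 crosses at step 5

5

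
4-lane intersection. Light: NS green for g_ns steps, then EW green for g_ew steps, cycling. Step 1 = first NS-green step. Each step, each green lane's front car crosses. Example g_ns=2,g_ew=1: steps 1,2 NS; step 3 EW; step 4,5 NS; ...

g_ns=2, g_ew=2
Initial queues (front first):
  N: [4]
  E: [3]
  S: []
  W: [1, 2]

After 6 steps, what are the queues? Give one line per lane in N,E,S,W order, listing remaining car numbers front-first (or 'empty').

Step 1 [NS]: N:car4-GO,E:wait,S:empty,W:wait | queues: N=0 E=1 S=0 W=2
Step 2 [NS]: N:empty,E:wait,S:empty,W:wait | queues: N=0 E=1 S=0 W=2
Step 3 [EW]: N:wait,E:car3-GO,S:wait,W:car1-GO | queues: N=0 E=0 S=0 W=1
Step 4 [EW]: N:wait,E:empty,S:wait,W:car2-GO | queues: N=0 E=0 S=0 W=0

N: empty
E: empty
S: empty
W: empty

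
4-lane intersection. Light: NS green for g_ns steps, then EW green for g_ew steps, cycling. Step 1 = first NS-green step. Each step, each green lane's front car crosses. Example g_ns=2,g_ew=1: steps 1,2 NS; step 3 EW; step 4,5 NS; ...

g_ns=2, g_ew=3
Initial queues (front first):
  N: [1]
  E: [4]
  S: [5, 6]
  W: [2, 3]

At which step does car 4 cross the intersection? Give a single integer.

Step 1 [NS]: N:car1-GO,E:wait,S:car5-GO,W:wait | queues: N=0 E=1 S=1 W=2
Step 2 [NS]: N:empty,E:wait,S:car6-GO,W:wait | queues: N=0 E=1 S=0 W=2
Step 3 [EW]: N:wait,E:car4-GO,S:wait,W:car2-GO | queues: N=0 E=0 S=0 W=1
Step 4 [EW]: N:wait,E:empty,S:wait,W:car3-GO | queues: N=0 E=0 S=0 W=0
Car 4 crosses at step 3

3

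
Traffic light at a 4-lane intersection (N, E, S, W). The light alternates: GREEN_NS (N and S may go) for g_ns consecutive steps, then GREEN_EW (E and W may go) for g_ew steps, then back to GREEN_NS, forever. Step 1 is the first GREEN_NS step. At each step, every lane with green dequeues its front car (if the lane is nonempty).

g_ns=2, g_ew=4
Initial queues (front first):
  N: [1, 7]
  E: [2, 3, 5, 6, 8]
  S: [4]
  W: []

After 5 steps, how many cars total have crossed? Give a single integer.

Step 1 [NS]: N:car1-GO,E:wait,S:car4-GO,W:wait | queues: N=1 E=5 S=0 W=0
Step 2 [NS]: N:car7-GO,E:wait,S:empty,W:wait | queues: N=0 E=5 S=0 W=0
Step 3 [EW]: N:wait,E:car2-GO,S:wait,W:empty | queues: N=0 E=4 S=0 W=0
Step 4 [EW]: N:wait,E:car3-GO,S:wait,W:empty | queues: N=0 E=3 S=0 W=0
Step 5 [EW]: N:wait,E:car5-GO,S:wait,W:empty | queues: N=0 E=2 S=0 W=0
Cars crossed by step 5: 6

Answer: 6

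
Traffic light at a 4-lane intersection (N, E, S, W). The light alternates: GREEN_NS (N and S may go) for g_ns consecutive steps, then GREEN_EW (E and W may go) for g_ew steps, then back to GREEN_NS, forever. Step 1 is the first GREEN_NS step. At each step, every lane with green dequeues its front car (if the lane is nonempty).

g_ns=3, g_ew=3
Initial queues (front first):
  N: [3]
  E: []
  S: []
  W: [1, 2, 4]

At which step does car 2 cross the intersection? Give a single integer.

Step 1 [NS]: N:car3-GO,E:wait,S:empty,W:wait | queues: N=0 E=0 S=0 W=3
Step 2 [NS]: N:empty,E:wait,S:empty,W:wait | queues: N=0 E=0 S=0 W=3
Step 3 [NS]: N:empty,E:wait,S:empty,W:wait | queues: N=0 E=0 S=0 W=3
Step 4 [EW]: N:wait,E:empty,S:wait,W:car1-GO | queues: N=0 E=0 S=0 W=2
Step 5 [EW]: N:wait,E:empty,S:wait,W:car2-GO | queues: N=0 E=0 S=0 W=1
Step 6 [EW]: N:wait,E:empty,S:wait,W:car4-GO | queues: N=0 E=0 S=0 W=0
Car 2 crosses at step 5

5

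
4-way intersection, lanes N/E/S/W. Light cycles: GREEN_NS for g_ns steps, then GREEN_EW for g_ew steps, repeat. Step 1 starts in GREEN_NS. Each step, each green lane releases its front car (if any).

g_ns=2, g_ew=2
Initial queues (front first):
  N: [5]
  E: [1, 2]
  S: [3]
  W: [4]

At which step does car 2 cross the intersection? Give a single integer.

Step 1 [NS]: N:car5-GO,E:wait,S:car3-GO,W:wait | queues: N=0 E=2 S=0 W=1
Step 2 [NS]: N:empty,E:wait,S:empty,W:wait | queues: N=0 E=2 S=0 W=1
Step 3 [EW]: N:wait,E:car1-GO,S:wait,W:car4-GO | queues: N=0 E=1 S=0 W=0
Step 4 [EW]: N:wait,E:car2-GO,S:wait,W:empty | queues: N=0 E=0 S=0 W=0
Car 2 crosses at step 4

4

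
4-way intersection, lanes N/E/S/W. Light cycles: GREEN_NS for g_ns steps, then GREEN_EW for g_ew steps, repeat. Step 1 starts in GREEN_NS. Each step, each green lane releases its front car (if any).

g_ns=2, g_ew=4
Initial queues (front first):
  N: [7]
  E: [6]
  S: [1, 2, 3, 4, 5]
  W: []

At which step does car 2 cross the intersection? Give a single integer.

Step 1 [NS]: N:car7-GO,E:wait,S:car1-GO,W:wait | queues: N=0 E=1 S=4 W=0
Step 2 [NS]: N:empty,E:wait,S:car2-GO,W:wait | queues: N=0 E=1 S=3 W=0
Step 3 [EW]: N:wait,E:car6-GO,S:wait,W:empty | queues: N=0 E=0 S=3 W=0
Step 4 [EW]: N:wait,E:empty,S:wait,W:empty | queues: N=0 E=0 S=3 W=0
Step 5 [EW]: N:wait,E:empty,S:wait,W:empty | queues: N=0 E=0 S=3 W=0
Step 6 [EW]: N:wait,E:empty,S:wait,W:empty | queues: N=0 E=0 S=3 W=0
Step 7 [NS]: N:empty,E:wait,S:car3-GO,W:wait | queues: N=0 E=0 S=2 W=0
Step 8 [NS]: N:empty,E:wait,S:car4-GO,W:wait | queues: N=0 E=0 S=1 W=0
Step 9 [EW]: N:wait,E:empty,S:wait,W:empty | queues: N=0 E=0 S=1 W=0
Step 10 [EW]: N:wait,E:empty,S:wait,W:empty | queues: N=0 E=0 S=1 W=0
Step 11 [EW]: N:wait,E:empty,S:wait,W:empty | queues: N=0 E=0 S=1 W=0
Step 12 [EW]: N:wait,E:empty,S:wait,W:empty | queues: N=0 E=0 S=1 W=0
Step 13 [NS]: N:empty,E:wait,S:car5-GO,W:wait | queues: N=0 E=0 S=0 W=0
Car 2 crosses at step 2

2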